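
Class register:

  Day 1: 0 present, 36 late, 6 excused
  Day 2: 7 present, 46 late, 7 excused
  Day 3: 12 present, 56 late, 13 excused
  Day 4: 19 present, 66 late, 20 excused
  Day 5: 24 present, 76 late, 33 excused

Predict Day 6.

31 present, 86 late, 53 excused

For the present, alternating steps +7, +5, +7, +5, …: 0, 7, 12, 19, 24 → 31.
Late: 36, 46, 56, 66, 76 → 86 (+10 each step).
Excused: each term is the sum of the two before it, so 6, 7, 13, 20, 33 → 53.
Putting it together: 31 present, 86 late, 53 excused.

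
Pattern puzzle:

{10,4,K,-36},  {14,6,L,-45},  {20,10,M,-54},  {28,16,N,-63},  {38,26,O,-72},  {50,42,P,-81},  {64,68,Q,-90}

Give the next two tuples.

First entry: differences are 4, 6, 8, … (increasing by 2 each time), so 10, 14, 20, 28, 38, 50, 64 → 80 → 98.
Second entry: each term is the sum of the two before it; 4, 6, 10, 16, 26, 42, 68 → 110 → 178.
Letter goes K, L, M, N, O, P, Q → R → S (letters move forward 1 place in the alphabet).
Fourth entry: -36, -45, -54, -63, -72, -81, -90 → -99 → -108 (−9 each step).
Putting the parts together: {80,110,R,-99} and then {98,178,S,-108}.

{80,110,R,-99}, {98,178,S,-108}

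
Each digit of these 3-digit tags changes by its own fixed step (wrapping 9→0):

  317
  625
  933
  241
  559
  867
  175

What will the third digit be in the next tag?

3

Third digit — −2 each step, mod 10: 7, 5, 3, 1, 9, 7, 5 → 3.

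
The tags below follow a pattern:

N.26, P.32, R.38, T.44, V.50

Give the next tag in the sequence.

X.56

Letter — letters move forward 2 places in the alphabet: N, P, R, T, V → X.
Second component: +6 each step; 26, 32, 38, 44, 50 → 56.
Combining the parts gives X.56.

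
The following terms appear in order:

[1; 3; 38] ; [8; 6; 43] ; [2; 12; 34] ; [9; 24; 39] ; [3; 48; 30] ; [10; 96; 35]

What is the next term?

[4; 192; 26]

First part: 1, 8, 2, 9, 3, 10 → 4 (alternating steps +7, −6, +7, −6, …).
Second part: ×2 each step; 3, 6, 12, 24, 48, 96 → 192.
For the third part, alternating steps +5, −9, +5, −9, …: 38, 43, 34, 39, 30, 35 → 26.
Combining the parts gives [4; 192; 26].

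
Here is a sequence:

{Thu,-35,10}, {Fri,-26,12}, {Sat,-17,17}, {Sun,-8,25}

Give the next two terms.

{Mon,1,36}, {Tue,10,50}

Day — runs through the weekdays Mon→Sun: Thu, Fri, Sat, Sun → Mon → Tue.
For the second entry, +9 each step: -35, -26, -17, -8 → 1 → 10.
Third entry: 10, 12, 17, 25 → 36 → 50 (differences are 2, 5, 8, … (increasing by 3 each time)).
So the next two terms are {Mon,1,36} and {Tue,10,50}.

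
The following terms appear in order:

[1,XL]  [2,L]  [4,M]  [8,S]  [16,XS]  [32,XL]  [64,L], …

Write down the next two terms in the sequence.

[128,M], [256,S]

First part goes 1, 2, 4, 8, 16, 32, 64 → 128 → 256 (×2 each step).
Size: XL, L, M, S, XS, XL, L → M → S (repeats XL → L → M → S → XS).
Putting the parts together: [128,M] and then [256,S].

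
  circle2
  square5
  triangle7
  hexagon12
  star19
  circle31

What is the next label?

square50

For the shape, repeats circle → square → triangle → hexagon → star: circle, square, triangle, hexagon, star, circle → square.
Second component: each term is the sum of the two before it; 2, 5, 7, 12, 19, 31 → 50.
Putting it together: square50.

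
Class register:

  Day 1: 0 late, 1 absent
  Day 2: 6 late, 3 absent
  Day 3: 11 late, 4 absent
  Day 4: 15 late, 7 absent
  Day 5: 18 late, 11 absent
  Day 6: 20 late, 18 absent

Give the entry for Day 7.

Late — differences are 6, 5, 4, … (decreasing by 1 each time): 0, 6, 11, 15, 18, 20 → 21.
Absent: each term is the sum of the two before it, so 1, 3, 4, 7, 11, 18 → 29.
So the next row is 21 late, 29 absent.

21 late, 29 absent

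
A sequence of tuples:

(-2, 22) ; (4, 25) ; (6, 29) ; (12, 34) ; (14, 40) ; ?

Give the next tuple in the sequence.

For the first part, alternating steps +6, +2, +6, +2, …: -2, 4, 6, 12, 14 → 20.
Second part — differences are 3, 4, 5, … (increasing by 1 each time): 22, 25, 29, 34, 40 → 47.
Combining the parts gives (20, 47).

(20, 47)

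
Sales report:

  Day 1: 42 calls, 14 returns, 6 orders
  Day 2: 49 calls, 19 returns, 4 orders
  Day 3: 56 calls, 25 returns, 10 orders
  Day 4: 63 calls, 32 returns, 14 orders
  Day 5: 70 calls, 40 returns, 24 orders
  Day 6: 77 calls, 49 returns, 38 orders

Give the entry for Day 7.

84 calls, 59 returns, 62 orders

Calls — +7 each step: 42, 49, 56, 63, 70, 77 → 84.
Returns — differences are 5, 6, 7, … (increasing by 1 each time): 14, 19, 25, 32, 40, 49 → 59.
Orders — each term is the sum of the two before it: 6, 4, 10, 14, 24, 38 → 62.
Combining the parts gives 84 calls, 59 returns, 62 orders.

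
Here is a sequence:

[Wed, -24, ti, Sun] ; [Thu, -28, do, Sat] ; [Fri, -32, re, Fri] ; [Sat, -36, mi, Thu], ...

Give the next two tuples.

[Sun, -40, fa, Wed], [Mon, -44, sol, Tue]

First day goes Wed, Thu, Fri, Sat → Sun → Mon (runs through the weekdays Mon→Sun).
Second component — −4 each step: -24, -28, -32, -36 → -40 → -44.
For the note, runs through the solfège scale do→ti: ti, do, re, mi → fa → sol.
Second day goes Sun, Sat, Fri, Thu → Wed → Tue (runs backward through the weekdays Mon→Sun).
Putting the parts together: [Sun, -40, fa, Wed] and then [Mon, -44, sol, Tue].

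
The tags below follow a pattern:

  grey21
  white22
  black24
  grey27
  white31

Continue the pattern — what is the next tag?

Shade: repeats grey → white → black, so grey, white, black, grey, white → black.
Second component: 21, 22, 24, 27, 31 → 36 (differences are 1, 2, 3, … (increasing by 1 each time)).
So the next tag is black36.

black36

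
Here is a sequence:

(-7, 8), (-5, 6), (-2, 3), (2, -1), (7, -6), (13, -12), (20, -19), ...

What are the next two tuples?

First slot: differences are 2, 3, 4, … (increasing by 1 each time), so -7, -5, -2, 2, 7, 13, 20 → 28 → 37.
Second slot: together with the first slot always sums to 1, so 8, 6, 3, -1, -6, -12, -19 → -27 → -36.
Putting the parts together: (28, -27) and then (37, -36).

(28, -27), (37, -36)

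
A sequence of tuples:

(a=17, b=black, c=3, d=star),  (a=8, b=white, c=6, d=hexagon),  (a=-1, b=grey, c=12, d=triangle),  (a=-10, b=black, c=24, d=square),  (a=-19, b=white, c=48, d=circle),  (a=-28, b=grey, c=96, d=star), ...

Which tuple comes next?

A: −9 each step; 17, 8, -1, -10, -19, -28 → -37.
B: black, white, grey, black, white, grey → black (repeats black → white → grey).
C: 3, 6, 12, 24, 48, 96 → 192 (×2 each step).
D: repeats star → hexagon → triangle → square → circle, so star, hexagon, triangle, square, circle, star → hexagon.
So the next tuple is (a=-37, b=black, c=192, d=hexagon).

(a=-37, b=black, c=192, d=hexagon)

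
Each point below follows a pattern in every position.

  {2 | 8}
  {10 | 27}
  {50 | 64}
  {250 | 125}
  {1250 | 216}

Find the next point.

{6250 | 343}

First entry — ×5 each step: 2, 10, 50, 250, 1250 → 6250.
Second entry: perfect cubes: 2³, 3³, 4³, …, so 8, 27, 64, 125, 216 → 343.
Putting it together: {6250 | 343}.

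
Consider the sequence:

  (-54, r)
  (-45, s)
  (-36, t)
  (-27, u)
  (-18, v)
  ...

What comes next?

(-9, w)

First coordinate: -54, -45, -36, -27, -18 → -9 (+9 each step).
Letter — letters move forward 1 place in the alphabet: r, s, t, u, v → w.
Combining the parts gives (-9, w).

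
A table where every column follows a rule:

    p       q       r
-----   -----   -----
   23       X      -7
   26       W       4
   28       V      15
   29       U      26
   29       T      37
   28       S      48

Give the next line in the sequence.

Column p: differences are 3, 2, 1, … (decreasing by 1 each time), so 23, 26, 28, 29, 29, 28 → 26.
For the column q, letters move back 1 place in the alphabet: X, W, V, U, T, S → R.
Column r: +11 each step; -7, 4, 15, 26, 37, 48 → 59.
Putting it together: 26  R  59.

26  R  59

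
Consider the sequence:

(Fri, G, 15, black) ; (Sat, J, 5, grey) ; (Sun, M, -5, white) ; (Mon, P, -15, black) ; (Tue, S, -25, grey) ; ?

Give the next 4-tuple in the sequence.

(Wed, V, -35, white)

Day — runs through the weekdays Mon→Sun: Fri, Sat, Sun, Mon, Tue → Wed.
Letter: letters move forward 3 places in the alphabet; G, J, M, P, S → V.
Third value goes 15, 5, -5, -15, -25 → -35 (−10 each step).
Shade: repeats black → grey → white; black, grey, white, black, grey → white.
Combining the parts gives (Wed, V, -35, white).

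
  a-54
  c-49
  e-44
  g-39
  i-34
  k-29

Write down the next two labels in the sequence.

m-24 then o-19

Letter: a, c, e, g, i, k → m → o (letters move forward 2 places in the alphabet).
Second component: −5 each step, so 54, 49, 44, 39, 34, 29 → 24 → 19.
So the next two labels are m-24 and o-19.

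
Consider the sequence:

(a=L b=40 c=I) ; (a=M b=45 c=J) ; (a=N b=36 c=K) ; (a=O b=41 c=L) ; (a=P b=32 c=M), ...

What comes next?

A: letters move forward 1 place in the alphabet, so L, M, N, O, P → Q.
For the b, alternating steps +5, −9, +5, −9, …: 40, 45, 36, 41, 32 → 37.
C: letters move forward 1 place in the alphabet; I, J, K, L, M → N.
Combining the parts gives (a=Q b=37 c=N).

(a=Q b=37 c=N)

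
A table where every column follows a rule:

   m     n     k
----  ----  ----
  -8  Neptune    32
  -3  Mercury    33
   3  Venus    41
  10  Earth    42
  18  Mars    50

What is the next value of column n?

Column n: runs through the planets Mercury→Neptune, so Neptune, Mercury, Venus, Earth, Mars → Jupiter.

Jupiter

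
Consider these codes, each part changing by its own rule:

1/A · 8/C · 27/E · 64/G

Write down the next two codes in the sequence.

First component: perfect cubes: 1³, 2³, 3³, …, so 1, 8, 27, 64 → 125 → 216.
Letter — letters move forward 2 places in the alphabet: A, C, E, G → I → K.
So the next two codes are 125/I and 216/K.

125/I, 216/K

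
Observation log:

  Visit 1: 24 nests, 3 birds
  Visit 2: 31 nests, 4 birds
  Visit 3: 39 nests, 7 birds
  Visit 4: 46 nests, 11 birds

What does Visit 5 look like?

54 nests, 18 birds

Nests: 24, 31, 39, 46 → 54 (alternating steps +7, +8, +7, +8, …).
For the birds, each term is the sum of the two before it: 3, 4, 7, 11 → 18.
Putting it together: 54 nests, 18 birds.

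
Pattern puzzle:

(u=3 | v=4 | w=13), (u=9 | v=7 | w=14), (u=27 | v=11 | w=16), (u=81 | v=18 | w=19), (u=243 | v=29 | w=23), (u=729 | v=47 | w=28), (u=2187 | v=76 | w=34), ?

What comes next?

U goes 3, 9, 27, 81, 243, 729, 2187 → 6561 (×3 each step).
V — each term is the sum of the two before it: 4, 7, 11, 18, 29, 47, 76 → 123.
W — differences are 1, 2, 3, … (increasing by 1 each time): 13, 14, 16, 19, 23, 28, 34 → 41.
So the next tuple is (u=6561 | v=123 | w=41).

(u=6561 | v=123 | w=41)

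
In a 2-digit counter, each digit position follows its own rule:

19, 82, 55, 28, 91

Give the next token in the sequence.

For the first digit, −3 each step, mod 10: 1, 8, 5, 2, 9 → 6.
Second digit: 9, 2, 5, 8, 1 → 4 (+3 each step, mod 10).
Putting it together: 64.

64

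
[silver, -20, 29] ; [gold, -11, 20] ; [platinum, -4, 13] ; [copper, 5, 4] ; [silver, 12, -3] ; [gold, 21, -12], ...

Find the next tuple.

[platinum, 28, -19]

Metal: repeats silver → gold → platinum → copper, so silver, gold, platinum, copper, silver, gold → platinum.
Second value — alternating steps +9, +7, +9, +7, …: -20, -11, -4, 5, 12, 21 → 28.
For the third value, together with the second value always sums to 9: 29, 20, 13, 4, -3, -12 → -19.
Combining the parts gives [platinum, 28, -19].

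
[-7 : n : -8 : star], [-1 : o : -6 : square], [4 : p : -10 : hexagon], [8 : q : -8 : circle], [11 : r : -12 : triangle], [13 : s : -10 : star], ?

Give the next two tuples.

[14 : t : -14 : square], [14 : u : -12 : hexagon]

For the first value, differences are 6, 5, 4, … (decreasing by 1 each time): -7, -1, 4, 8, 11, 13 → 14 → 14.
Letter — letters move forward 1 place in the alphabet: n, o, p, q, r, s → t → u.
Third value: -8, -6, -10, -8, -12, -10 → -14 → -12 (alternating steps +2, −4, +2, −4, …).
Shape: repeats star → square → hexagon → circle → triangle, so star, square, hexagon, circle, triangle, star → square → hexagon.
Putting the parts together: [14 : t : -14 : square] and then [14 : u : -12 : hexagon].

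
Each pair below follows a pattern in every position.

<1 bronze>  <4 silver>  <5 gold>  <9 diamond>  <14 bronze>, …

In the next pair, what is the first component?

For the first component, each term is the sum of the two before it: 1, 4, 5, 9, 14 → 23.

23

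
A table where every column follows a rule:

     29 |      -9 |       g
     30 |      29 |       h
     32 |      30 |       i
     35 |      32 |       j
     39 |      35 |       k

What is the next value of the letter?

For the letter, letters move forward 1 place in the alphabet: g, h, i, j, k → l.

l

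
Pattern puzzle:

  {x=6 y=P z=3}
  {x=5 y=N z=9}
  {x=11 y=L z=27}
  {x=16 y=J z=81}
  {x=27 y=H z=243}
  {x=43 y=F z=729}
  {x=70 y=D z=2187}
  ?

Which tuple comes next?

{x=113 y=B z=6561}

X — each term is the sum of the two before it: 6, 5, 11, 16, 27, 43, 70 → 113.
Y goes P, N, L, J, H, F, D → B (letters move back 2 places in the alphabet).
Z: 3, 9, 27, 81, 243, 729, 2187 → 6561 (×3 each step).
Putting it together: {x=113 y=B z=6561}.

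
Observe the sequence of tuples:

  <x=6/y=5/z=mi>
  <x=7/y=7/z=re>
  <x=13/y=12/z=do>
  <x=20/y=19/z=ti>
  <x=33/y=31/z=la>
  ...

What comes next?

X: 6, 7, 13, 20, 33 → 53 (each term is the sum of the two before it).
Y: 5, 7, 12, 19, 31 → 50 (each term is the sum of the two before it).
Z — runs backward through the solfège scale do→ti: mi, re, do, ti, la → sol.
Combining the parts gives <x=53/y=50/z=sol>.

<x=53/y=50/z=sol>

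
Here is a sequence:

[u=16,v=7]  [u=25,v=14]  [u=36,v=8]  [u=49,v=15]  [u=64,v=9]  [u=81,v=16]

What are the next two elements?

For the u, perfect squares: 4², 5², 6², …: 16, 25, 36, 49, 64, 81 → 100 → 121.
V: alternating steps +7, −6, +7, −6, …; 7, 14, 8, 15, 9, 16 → 10 → 17.
So the next two elements are [u=100,v=10] and [u=121,v=17].

[u=100,v=10], [u=121,v=17]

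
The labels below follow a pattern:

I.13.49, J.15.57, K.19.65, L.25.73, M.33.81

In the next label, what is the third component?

89

Letter: I, J, K, L, M → N (letters move forward 1 place in the alphabet).
For the second component, differences are 2, 4, 6, … (increasing by 2 each time): 13, 15, 19, 25, 33 → 43.
Third component: 49, 57, 65, 73, 81 → 89 (+8 each step).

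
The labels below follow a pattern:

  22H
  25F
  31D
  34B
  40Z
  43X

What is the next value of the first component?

First component goes 22, 25, 31, 34, 40, 43 → 49 (alternating steps +3, +6, +3, +6, …).
For the letter, letters move back 2 places in the alphabet, wrapping A→Z: H, F, D, B, Z, X → V.

49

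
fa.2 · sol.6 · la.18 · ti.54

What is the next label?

do.162

Note: fa, sol, la, ti → do (runs through the solfège scale do→ti).
Second component: 2, 6, 18, 54 → 162 (×3 each step).
So the next label is do.162.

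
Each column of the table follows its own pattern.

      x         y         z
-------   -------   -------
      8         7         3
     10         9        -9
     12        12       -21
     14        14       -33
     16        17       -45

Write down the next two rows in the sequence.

Column x: +2 each step; 8, 10, 12, 14, 16 → 18 → 20.
For the column y, alternating steps +2, +3, +2, +3, …: 7, 9, 12, 14, 17 → 19 → 22.
Column z — −12 each step: 3, -9, -21, -33, -45 → -57 → -69.
So the next two rows are 18  19  -57 and 20  22  -69.

18  19  -57; 20  22  -69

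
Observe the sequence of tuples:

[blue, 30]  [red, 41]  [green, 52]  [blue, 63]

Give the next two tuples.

Colour — repeats blue → red → green: blue, red, green, blue → red → green.
Second slot goes 30, 41, 52, 63 → 74 → 85 (+11 each step).
Putting the parts together: [red, 74] and then [green, 85].

[red, 74], [green, 85]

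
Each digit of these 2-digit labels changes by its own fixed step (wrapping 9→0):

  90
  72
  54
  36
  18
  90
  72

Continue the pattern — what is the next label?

First digit: 9, 7, 5, 3, 1, 9, 7 → 5 (−2 each step, mod 10).
Second digit — +2 each step, mod 10: 0, 2, 4, 6, 8, 0, 2 → 4.
Combining the parts gives 54.

54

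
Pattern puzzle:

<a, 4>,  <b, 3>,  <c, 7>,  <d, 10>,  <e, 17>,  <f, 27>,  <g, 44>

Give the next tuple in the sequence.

Letter: letters move forward 1 place in the alphabet, so a, b, c, d, e, f, g → h.
Second value: 4, 3, 7, 10, 17, 27, 44 → 71 (each term is the sum of the two before it).
Putting it together: <h, 71>.

<h, 71>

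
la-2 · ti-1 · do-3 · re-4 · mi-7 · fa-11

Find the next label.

Note: la, ti, do, re, mi, fa → sol (runs through the solfège scale do→ti).
Second component: each term is the sum of the two before it; 2, 1, 3, 4, 7, 11 → 18.
So the next label is sol-18.

sol-18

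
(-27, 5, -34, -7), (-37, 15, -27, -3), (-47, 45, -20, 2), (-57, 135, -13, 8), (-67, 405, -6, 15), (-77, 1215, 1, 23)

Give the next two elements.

First component: -27, -37, -47, -57, -67, -77 → -87 → -97 (−10 each step).
Second component — ×3 each step: 5, 15, 45, 135, 405, 1215 → 3645 → 10935.
Third component: +7 each step; -34, -27, -20, -13, -6, 1 → 8 → 15.
Fourth component — differences are 4, 5, 6, … (increasing by 1 each time): -7, -3, 2, 8, 15, 23 → 32 → 42.
Putting the parts together: (-87, 3645, 8, 32) and then (-97, 10935, 15, 42).

(-87, 3645, 8, 32), (-97, 10935, 15, 42)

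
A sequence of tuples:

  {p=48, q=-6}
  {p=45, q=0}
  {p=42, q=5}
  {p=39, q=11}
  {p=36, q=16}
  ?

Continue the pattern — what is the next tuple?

{p=33, q=22}

P: 48, 45, 42, 39, 36 → 33 (−3 each step).
Q: alternating steps +6, +5, +6, +5, …, so -6, 0, 5, 11, 16 → 22.
Putting it together: {p=33, q=22}.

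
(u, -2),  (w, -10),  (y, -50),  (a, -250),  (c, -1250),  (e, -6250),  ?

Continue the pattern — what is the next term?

(g, -31250)

Letter: letters move forward 2 places in the alphabet, wrapping Z→A, so u, w, y, a, c, e → g.
For the second coordinate, ×5 each step: -2, -10, -50, -250, -1250, -6250 → -31250.
So the next term is (g, -31250).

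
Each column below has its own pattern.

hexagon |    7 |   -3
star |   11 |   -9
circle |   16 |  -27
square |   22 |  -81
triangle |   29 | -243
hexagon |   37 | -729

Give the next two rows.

star  46  -2187; circle  56  -6561

Shape: repeats hexagon → star → circle → square → triangle; hexagon, star, circle, square, triangle, hexagon → star → circle.
Second component: 7, 11, 16, 22, 29, 37 → 46 → 56 (differences are 4, 5, 6, … (increasing by 1 each time)).
Third component: ×3 each step; -3, -9, -27, -81, -243, -729 → -2187 → -6561.
Putting the parts together: star  46  -2187 and then circle  56  -6561.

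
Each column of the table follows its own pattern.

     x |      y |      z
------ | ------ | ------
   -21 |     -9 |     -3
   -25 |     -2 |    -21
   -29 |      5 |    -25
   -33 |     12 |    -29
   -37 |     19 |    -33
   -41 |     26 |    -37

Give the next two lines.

Column x — −4 each step: -21, -25, -29, -33, -37, -41 → -45 → -49.
For the column y, +7 each step: -9, -2, 5, 12, 19, 26 → 33 → 40.
Column z goes -3, -21, -25, -29, -33, -37 → -41 → -45 (always the previous value of the column x).
Putting the parts together: -45  33  -41 and then -49  40  -45.

-45  33  -41; -49  40  -45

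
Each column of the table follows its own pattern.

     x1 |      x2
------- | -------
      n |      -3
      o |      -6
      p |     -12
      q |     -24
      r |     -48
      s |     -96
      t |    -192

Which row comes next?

u  -384

Column x1 — letters move forward 1 place in the alphabet: n, o, p, q, r, s, t → u.
For the column x2, ×2 each step: -3, -6, -12, -24, -48, -96, -192 → -384.
So the next row is u  -384.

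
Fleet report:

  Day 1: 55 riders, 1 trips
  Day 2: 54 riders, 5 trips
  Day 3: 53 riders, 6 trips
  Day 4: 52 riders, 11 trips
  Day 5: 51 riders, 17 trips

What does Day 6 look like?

Riders: 55, 54, 53, 52, 51 → 50 (−1 each step).
Trips — each term is the sum of the two before it: 1, 5, 6, 11, 17 → 28.
So the next line is 50 riders, 28 trips.

50 riders, 28 trips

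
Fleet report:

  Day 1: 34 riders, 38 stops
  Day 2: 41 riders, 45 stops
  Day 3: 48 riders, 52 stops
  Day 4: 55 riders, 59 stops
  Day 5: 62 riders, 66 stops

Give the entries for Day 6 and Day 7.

Riders goes 34, 41, 48, 55, 62 → 69 → 76 (+7 each step).
Stops — always 4 more than the riders: 38, 45, 52, 59, 66 → 73 → 80.
So the next two records are 69 riders, 73 stops and 76 riders, 80 stops.

69 riders, 73 stops; 76 riders, 80 stops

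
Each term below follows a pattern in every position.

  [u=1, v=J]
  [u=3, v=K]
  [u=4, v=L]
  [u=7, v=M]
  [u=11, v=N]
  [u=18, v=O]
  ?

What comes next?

U goes 1, 3, 4, 7, 11, 18 → 29 (each term is the sum of the two before it).
V: letters move forward 1 place in the alphabet, so J, K, L, M, N, O → P.
Combining the parts gives [u=29, v=P].

[u=29, v=P]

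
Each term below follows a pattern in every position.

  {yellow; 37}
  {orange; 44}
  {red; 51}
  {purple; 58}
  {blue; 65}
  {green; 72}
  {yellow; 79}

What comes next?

{orange; 86}

Colour: repeats yellow → orange → red → purple → blue → green; yellow, orange, red, purple, blue, green, yellow → orange.
Second coordinate goes 37, 44, 51, 58, 65, 72, 79 → 86 (+7 each step).
Putting it together: {orange; 86}.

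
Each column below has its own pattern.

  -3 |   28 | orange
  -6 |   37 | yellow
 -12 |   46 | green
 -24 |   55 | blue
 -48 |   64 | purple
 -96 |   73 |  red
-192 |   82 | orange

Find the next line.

First component: ×2 each step, so -3, -6, -12, -24, -48, -96, -192 → -384.
For the second component, +9 each step: 28, 37, 46, 55, 64, 73, 82 → 91.
Colour — repeats orange → yellow → green → blue → purple → red: orange, yellow, green, blue, purple, red, orange → yellow.
Putting it together: -384  91  yellow.

-384  91  yellow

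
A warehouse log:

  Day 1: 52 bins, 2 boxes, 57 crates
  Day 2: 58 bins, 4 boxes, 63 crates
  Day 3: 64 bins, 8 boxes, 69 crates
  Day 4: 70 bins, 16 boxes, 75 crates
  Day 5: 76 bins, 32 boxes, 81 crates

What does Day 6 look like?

Bins: +6 each step, so 52, 58, 64, 70, 76 → 82.
Boxes: ×2 each step, so 2, 4, 8, 16, 32 → 64.
Crates: always 5 more than the bins; 57, 63, 69, 75, 81 → 87.
So the next line is 82 bins, 64 boxes, 87 crates.

82 bins, 64 boxes, 87 crates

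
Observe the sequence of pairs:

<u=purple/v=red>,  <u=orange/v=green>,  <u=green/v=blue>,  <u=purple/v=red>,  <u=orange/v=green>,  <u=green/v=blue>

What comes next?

For the u, repeats purple → orange → green: purple, orange, green, purple, orange, green → purple.
V: repeats red → green → blue; red, green, blue, red, green, blue → red.
Putting it together: <u=purple/v=red>.

<u=purple/v=red>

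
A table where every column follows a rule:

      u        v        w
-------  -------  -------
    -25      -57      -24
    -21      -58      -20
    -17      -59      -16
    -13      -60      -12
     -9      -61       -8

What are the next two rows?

Column u — +4 each step: -25, -21, -17, -13, -9 → -5 → -1.
Column v: −1 each step, so -57, -58, -59, -60, -61 → -62 → -63.
Column w goes -24, -20, -16, -12, -8 → -4 → 0 (always 1 more than the column u).
So the next two rows are -5  -62  -4 and -1  -63  0.

-5  -62  -4; -1  -63  0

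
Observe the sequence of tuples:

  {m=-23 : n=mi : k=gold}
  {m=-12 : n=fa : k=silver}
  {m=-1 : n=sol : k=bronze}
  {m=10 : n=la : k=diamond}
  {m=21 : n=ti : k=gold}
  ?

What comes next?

{m=32 : n=do : k=silver}

M: +11 each step; -23, -12, -1, 10, 21 → 32.
N: runs through the solfège scale do→ti, so mi, fa, sol, la, ti → do.
K: gold, silver, bronze, diamond, gold → silver (repeats gold → silver → bronze → diamond).
Putting it together: {m=32 : n=do : k=silver}.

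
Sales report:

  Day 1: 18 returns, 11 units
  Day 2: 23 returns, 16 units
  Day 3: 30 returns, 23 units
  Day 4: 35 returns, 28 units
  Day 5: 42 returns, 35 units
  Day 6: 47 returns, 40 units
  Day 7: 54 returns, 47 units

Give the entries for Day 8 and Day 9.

For the returns, alternating steps +5, +7, +5, +7, …: 18, 23, 30, 35, 42, 47, 54 → 59 → 66.
Units — always 7 less than the returns: 11, 16, 23, 28, 35, 40, 47 → 52 → 59.
Putting the parts together: 59 returns, 52 units and then 66 returns, 59 units.

59 returns, 52 units; 66 returns, 59 units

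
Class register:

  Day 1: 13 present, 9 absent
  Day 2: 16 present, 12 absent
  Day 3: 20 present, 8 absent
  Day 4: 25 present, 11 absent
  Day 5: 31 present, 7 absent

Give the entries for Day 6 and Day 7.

38 present, 10 absent; 46 present, 6 absent

Present — differences are 3, 4, 5, … (increasing by 1 each time): 13, 16, 20, 25, 31 → 38 → 46.
For the absent, alternating steps +3, −4, +3, −4, …: 9, 12, 8, 11, 7 → 10 → 6.
So the next two rows are 38 present, 10 absent and 46 present, 6 absent.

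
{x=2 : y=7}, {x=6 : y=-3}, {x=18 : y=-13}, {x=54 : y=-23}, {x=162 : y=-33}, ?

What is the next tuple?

For the x, ×3 each step: 2, 6, 18, 54, 162 → 486.
For the y, −10 each step: 7, -3, -13, -23, -33 → -43.
Putting it together: {x=486 : y=-43}.

{x=486 : y=-43}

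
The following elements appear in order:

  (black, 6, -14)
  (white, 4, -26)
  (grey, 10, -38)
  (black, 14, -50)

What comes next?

(white, 24, -62)

Shade: repeats black → white → grey, so black, white, grey, black → white.
Second part goes 6, 4, 10, 14 → 24 (each term is the sum of the two before it).
Third part goes -14, -26, -38, -50 → -62 (−12 each step).
Combining the parts gives (white, 24, -62).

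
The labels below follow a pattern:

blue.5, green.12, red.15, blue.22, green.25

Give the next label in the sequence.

Colour: repeats blue → green → red, so blue, green, red, blue, green → red.
Second component — alternating steps +7, +3, +7, +3, …: 5, 12, 15, 22, 25 → 32.
So the next label is red.32.

red.32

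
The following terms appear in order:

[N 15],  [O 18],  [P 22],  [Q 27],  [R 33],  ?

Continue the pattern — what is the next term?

[S 40]

Letter: letters move forward 1 place in the alphabet, so N, O, P, Q, R → S.
For the second part, differences are 3, 4, 5, … (increasing by 1 each time): 15, 18, 22, 27, 33 → 40.
Putting it together: [S 40].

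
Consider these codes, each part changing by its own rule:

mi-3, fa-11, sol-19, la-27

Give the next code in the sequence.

Note goes mi, fa, sol, la → ti (runs through the solfège scale do→ti).
Second component goes 3, 11, 19, 27 → 35 (+8 each step).
Combining the parts gives ti-35.

ti-35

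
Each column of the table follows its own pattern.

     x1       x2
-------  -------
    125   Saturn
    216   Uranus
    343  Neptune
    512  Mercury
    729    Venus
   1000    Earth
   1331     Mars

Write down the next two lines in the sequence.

Column x1 — perfect cubes: 5³, 6³, 7³, …: 125, 216, 343, 512, 729, 1000, 1331 → 1728 → 2197.
Column x2: runs through the planets Mercury→Neptune; Saturn, Uranus, Neptune, Mercury, Venus, Earth, Mars → Jupiter → Saturn.
Putting the parts together: 1728  Jupiter and then 2197  Saturn.

1728  Jupiter; 2197  Saturn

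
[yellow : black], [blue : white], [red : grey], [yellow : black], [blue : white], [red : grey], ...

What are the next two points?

[yellow : black], [blue : white]

Colour: repeats yellow → blue → red, so yellow, blue, red, yellow, blue, red → yellow → blue.
Shade — repeats black → white → grey: black, white, grey, black, white, grey → black → white.
Putting the parts together: [yellow : black] and then [blue : white].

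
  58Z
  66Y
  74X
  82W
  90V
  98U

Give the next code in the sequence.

106T

First component: +8 each step, so 58, 66, 74, 82, 90, 98 → 106.
Letter — letters move back 1 place in the alphabet: Z, Y, X, W, V, U → T.
So the next code is 106T.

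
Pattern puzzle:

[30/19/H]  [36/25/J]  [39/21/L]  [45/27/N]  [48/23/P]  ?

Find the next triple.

[54/29/R]

For the first value, alternating steps +6, +3, +6, +3, …: 30, 36, 39, 45, 48 → 54.
For the second value, alternating steps +6, −4, +6, −4, …: 19, 25, 21, 27, 23 → 29.
Letter: letters move forward 2 places in the alphabet, so H, J, L, N, P → R.
Putting it together: [54/29/R].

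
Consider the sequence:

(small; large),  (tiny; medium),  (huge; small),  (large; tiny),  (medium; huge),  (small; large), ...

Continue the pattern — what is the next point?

First size goes small, tiny, huge, large, medium, small → tiny (repeats small → tiny → huge → large → medium).
Second size — repeats large → medium → small → tiny → huge: large, medium, small, tiny, huge, large → medium.
So the next point is (tiny; medium).

(tiny; medium)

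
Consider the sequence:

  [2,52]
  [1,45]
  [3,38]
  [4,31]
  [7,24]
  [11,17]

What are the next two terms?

[18,10], [29,3]

First entry — each term is the sum of the two before it: 2, 1, 3, 4, 7, 11 → 18 → 29.
Second entry goes 52, 45, 38, 31, 24, 17 → 10 → 3 (−7 each step).
So the next two terms are [18,10] and [29,3].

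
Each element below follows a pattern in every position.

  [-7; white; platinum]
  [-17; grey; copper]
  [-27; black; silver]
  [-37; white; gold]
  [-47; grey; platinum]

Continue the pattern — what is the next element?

First coordinate: −10 each step; -7, -17, -27, -37, -47 → -57.
Shade: repeats white → grey → black; white, grey, black, white, grey → black.
For the metal, repeats platinum → copper → silver → gold: platinum, copper, silver, gold, platinum → copper.
Putting it together: [-57; black; copper].

[-57; black; copper]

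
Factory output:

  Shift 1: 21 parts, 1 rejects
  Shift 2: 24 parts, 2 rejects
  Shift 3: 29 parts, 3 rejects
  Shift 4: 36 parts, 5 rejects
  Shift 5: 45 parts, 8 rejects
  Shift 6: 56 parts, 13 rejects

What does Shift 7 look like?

For the parts, differences are 3, 5, 7, … (increasing by 2 each time): 21, 24, 29, 36, 45, 56 → 69.
Rejects: each term is the sum of the two before it, so 1, 2, 3, 5, 8, 13 → 21.
Combining the parts gives 69 parts, 21 rejects.

69 parts, 21 rejects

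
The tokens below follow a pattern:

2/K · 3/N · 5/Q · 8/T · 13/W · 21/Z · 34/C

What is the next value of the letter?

First component — each term is the sum of the two before it: 2, 3, 5, 8, 13, 21, 34 → 55.
Letter: letters move forward 3 places in the alphabet, wrapping Z→A, so K, N, Q, T, W, Z, C → F.

F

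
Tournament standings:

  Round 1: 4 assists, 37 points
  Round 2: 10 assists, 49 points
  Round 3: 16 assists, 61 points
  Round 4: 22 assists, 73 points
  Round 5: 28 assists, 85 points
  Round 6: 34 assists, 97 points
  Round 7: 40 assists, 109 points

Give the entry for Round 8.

46 assists, 121 points

Assists: +6 each step; 4, 10, 16, 22, 28, 34, 40 → 46.
Points: +12 each step, so 37, 49, 61, 73, 85, 97, 109 → 121.
Putting it together: 46 assists, 121 points.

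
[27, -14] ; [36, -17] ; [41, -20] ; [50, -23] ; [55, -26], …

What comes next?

First slot — alternating steps +9, +5, +9, +5, …: 27, 36, 41, 50, 55 → 64.
Second slot goes -14, -17, -20, -23, -26 → -29 (−3 each step).
So the next tuple is [64, -29].

[64, -29]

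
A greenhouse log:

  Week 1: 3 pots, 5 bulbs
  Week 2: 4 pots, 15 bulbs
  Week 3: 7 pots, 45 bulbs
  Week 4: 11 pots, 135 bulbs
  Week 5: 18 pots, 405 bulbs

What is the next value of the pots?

29

For the pots, each term is the sum of the two before it: 3, 4, 7, 11, 18 → 29.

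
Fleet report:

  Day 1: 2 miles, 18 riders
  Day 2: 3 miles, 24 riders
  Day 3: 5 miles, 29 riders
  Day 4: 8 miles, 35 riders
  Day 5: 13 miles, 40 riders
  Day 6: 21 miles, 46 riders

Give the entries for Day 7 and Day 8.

Miles goes 2, 3, 5, 8, 13, 21 → 34 → 55 (each term is the sum of the two before it).
Riders: 18, 24, 29, 35, 40, 46 → 51 → 57 (alternating steps +6, +5, +6, +5, …).
Putting the parts together: 34 miles, 51 riders and then 55 miles, 57 riders.

34 miles, 51 riders; 55 miles, 57 riders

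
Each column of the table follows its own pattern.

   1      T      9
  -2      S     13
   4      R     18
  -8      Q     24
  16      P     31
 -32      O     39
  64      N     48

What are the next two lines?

First component: 1, -2, 4, -8, 16, -32, 64 → -128 → 256 (×(-2) each step).
For the letter, letters move back 1 place in the alphabet: T, S, R, Q, P, O, N → M → L.
Third component: differences are 4, 5, 6, … (increasing by 1 each time); 9, 13, 18, 24, 31, 39, 48 → 58 → 69.
Putting the parts together: -128  M  58 and then 256  L  69.

-128  M  58; 256  L  69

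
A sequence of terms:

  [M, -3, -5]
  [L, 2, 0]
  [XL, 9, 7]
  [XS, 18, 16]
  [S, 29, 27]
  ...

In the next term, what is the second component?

Second component: differences are 5, 7, 9, … (increasing by 2 each time), so -3, 2, 9, 18, 29 → 42.

42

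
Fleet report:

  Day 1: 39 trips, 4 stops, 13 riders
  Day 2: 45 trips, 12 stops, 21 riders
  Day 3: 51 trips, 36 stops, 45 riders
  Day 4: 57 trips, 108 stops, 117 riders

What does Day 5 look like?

63 trips, 324 stops, 333 riders

For the trips, +6 each step: 39, 45, 51, 57 → 63.
Stops goes 4, 12, 36, 108 → 324 (×3 each step).
Riders: 13, 21, 45, 117 → 333 (always 9 more than the stops).
So the next record is 63 trips, 324 stops, 333 riders.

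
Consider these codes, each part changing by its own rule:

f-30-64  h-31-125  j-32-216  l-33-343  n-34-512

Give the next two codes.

Letter: letters move forward 2 places in the alphabet; f, h, j, l, n → p → r.
Second component — +1 each step: 30, 31, 32, 33, 34 → 35 → 36.
Third component goes 64, 125, 216, 343, 512 → 729 → 1000 (perfect cubes: 4³, 5³, 6³, …).
Putting the parts together: p-35-729 and then r-36-1000.

p-35-729, r-36-1000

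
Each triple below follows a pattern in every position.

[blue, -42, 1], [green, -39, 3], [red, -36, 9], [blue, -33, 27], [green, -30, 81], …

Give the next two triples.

Colour: repeats blue → green → red; blue, green, red, blue, green → red → blue.
Second component: +3 each step; -42, -39, -36, -33, -30 → -27 → -24.
Third component: 1, 3, 9, 27, 81 → 243 → 729 (×3 each step).
Putting the parts together: [red, -27, 243] and then [blue, -24, 729].

[red, -27, 243], [blue, -24, 729]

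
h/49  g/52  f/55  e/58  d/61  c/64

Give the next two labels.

b/67 then a/70

Letter: h, g, f, e, d, c → b → a (letters move back 1 place in the alphabet).
Second component: +3 each step; 49, 52, 55, 58, 61, 64 → 67 → 70.
So the next two labels are b/67 and a/70.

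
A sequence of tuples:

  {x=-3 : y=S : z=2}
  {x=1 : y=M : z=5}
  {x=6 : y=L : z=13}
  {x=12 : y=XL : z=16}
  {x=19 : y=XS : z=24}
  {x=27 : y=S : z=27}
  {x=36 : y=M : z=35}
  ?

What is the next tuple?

X goes -3, 1, 6, 12, 19, 27, 36 → 46 (differences are 4, 5, 6, … (increasing by 1 each time)).
Y: repeats S → M → L → XL → XS, so S, M, L, XL, XS, S, M → L.
Z — alternating steps +3, +8, +3, +8, …: 2, 5, 13, 16, 24, 27, 35 → 38.
Putting it together: {x=46 : y=L : z=38}.

{x=46 : y=L : z=38}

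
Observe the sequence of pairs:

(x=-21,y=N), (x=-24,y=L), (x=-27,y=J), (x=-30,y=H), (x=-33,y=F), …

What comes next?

X goes -21, -24, -27, -30, -33 → -36 (−3 each step).
Y — letters move back 2 places in the alphabet: N, L, J, H, F → D.
So the next pair is (x=-36,y=D).

(x=-36,y=D)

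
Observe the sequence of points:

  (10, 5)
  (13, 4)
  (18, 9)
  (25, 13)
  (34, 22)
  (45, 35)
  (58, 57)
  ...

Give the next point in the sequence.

(73, 92)

First value: 10, 13, 18, 25, 34, 45, 58 → 73 (differences are 3, 5, 7, … (increasing by 2 each time)).
For the second value, each term is the sum of the two before it: 5, 4, 9, 13, 22, 35, 57 → 92.
Combining the parts gives (73, 92).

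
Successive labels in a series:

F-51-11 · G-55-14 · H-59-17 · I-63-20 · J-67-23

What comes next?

Letter: letters move forward 1 place in the alphabet; F, G, H, I, J → K.
Second component: 51, 55, 59, 63, 67 → 71 (+4 each step).
Third component: +3 each step; 11, 14, 17, 20, 23 → 26.
Putting it together: K-71-26.

K-71-26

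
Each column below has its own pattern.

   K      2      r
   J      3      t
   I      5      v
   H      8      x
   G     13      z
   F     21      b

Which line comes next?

E  34  d

First letter — letters move back 1 place in the alphabet: K, J, I, H, G, F → E.
Second component — each term is the sum of the two before it: 2, 3, 5, 8, 13, 21 → 34.
Second letter: letters move forward 2 places in the alphabet, wrapping Z→A; r, t, v, x, z, b → d.
So the next line is E  34  d.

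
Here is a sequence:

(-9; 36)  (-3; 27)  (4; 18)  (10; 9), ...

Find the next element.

First value — alternating steps +6, +7, +6, +7, …: -9, -3, 4, 10 → 17.
Second value goes 36, 27, 18, 9 → 0 (−9 each step).
So the next element is (17; 0).

(17; 0)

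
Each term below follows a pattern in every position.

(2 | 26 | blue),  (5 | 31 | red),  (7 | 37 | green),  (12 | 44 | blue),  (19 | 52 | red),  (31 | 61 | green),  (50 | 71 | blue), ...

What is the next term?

(81 | 82 | red)

First entry: 2, 5, 7, 12, 19, 31, 50 → 81 (each term is the sum of the two before it).
Second entry: differences are 5, 6, 7, … (increasing by 1 each time), so 26, 31, 37, 44, 52, 61, 71 → 82.
For the colour, repeats blue → red → green: blue, red, green, blue, red, green, blue → red.
Combining the parts gives (81 | 82 | red).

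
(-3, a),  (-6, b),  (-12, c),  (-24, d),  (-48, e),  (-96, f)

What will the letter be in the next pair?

Letter: letters move forward 1 place in the alphabet, so a, b, c, d, e, f → g.

g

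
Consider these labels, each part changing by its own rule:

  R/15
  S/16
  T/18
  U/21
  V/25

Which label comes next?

Letter: letters move forward 1 place in the alphabet; R, S, T, U, V → W.
Second component: 15, 16, 18, 21, 25 → 30 (differences are 1, 2, 3, … (increasing by 1 each time)).
Putting it together: W/30.

W/30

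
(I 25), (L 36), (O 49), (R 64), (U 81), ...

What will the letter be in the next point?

X

Letter: I, L, O, R, U → X (letters move forward 3 places in the alphabet).
Second slot: perfect squares: 5², 6², 7², …; 25, 36, 49, 64, 81 → 100.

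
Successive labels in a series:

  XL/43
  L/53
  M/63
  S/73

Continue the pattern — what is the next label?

XS/83

For the size, runs backward through clothing sizes XS→XL: XL, L, M, S → XS.
For the second component, +10 each step: 43, 53, 63, 73 → 83.
Combining the parts gives XS/83.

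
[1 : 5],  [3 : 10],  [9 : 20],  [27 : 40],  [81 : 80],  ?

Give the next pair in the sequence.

First entry: ×3 each step; 1, 3, 9, 27, 81 → 243.
Second entry: ×2 each step; 5, 10, 20, 40, 80 → 160.
Combining the parts gives [243 : 160].

[243 : 160]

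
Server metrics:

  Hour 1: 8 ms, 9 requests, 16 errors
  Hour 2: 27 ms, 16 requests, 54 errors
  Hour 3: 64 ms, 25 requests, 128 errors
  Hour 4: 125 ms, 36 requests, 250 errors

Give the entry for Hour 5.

216 ms, 49 requests, 432 errors

Ms — perfect cubes: 2³, 3³, 4³, …: 8, 27, 64, 125 → 216.
For the requests, perfect squares: 3², 4², 5², …: 9, 16, 25, 36 → 49.
Errors: always 2 × the ms, so 16, 54, 128, 250 → 432.
Combining the parts gives 216 ms, 49 requests, 432 errors.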